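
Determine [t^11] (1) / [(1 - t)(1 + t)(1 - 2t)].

Partial fractions give a closed form: a_n = (-1/2)·1^n + (1/6)·(-1)^n + (4/3)·2^n.
At n = 11: a_11 = 2730.

2730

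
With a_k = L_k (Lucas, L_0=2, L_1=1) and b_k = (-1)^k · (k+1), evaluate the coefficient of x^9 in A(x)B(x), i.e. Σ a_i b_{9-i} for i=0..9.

The convolution is the t^9 coefficient of A(t)B(t).
Σ = 2·(-10) + 1·9 + 3·(-8) + 4·7 + 7·(-6) + 11·5 + 18·(-4) + 29·3 + 47·(-2) + 76·1 = 3.

3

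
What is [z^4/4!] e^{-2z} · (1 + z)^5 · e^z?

-19

The EGF product rule gives c_4 = Σ_{k_1+k_2+k_3=4} C(4; k_1,k_2,k_3) · ∏ g_i(k_i), where e^{-2z} gives (-2)^k; (1+z)^5 gives the falling factorial (5)_k; e^z gives (1)^k.
g_1(k) for k = 0…4: 1, -2, 4, -8, 16.
g_2(k) for k = 0…4: 1, 5, 20, 60, 120.
g_3(k) for k = 0…4: 1, 1, 1, 1, 1.
First combine the last two factors: h(k) = Σ_j C(k,j)·g_2(j)·g_3(k−j) for k = 0…4: 1, 6, 31, 136, 501.
c_4 = Σ_k C(4,k)·g_1(k)·h(4−k) = 1·1·501 + 4·(-2)·136 + 6·4·31 + 4·(-8)·6 + 1·16·1 = 501 − 1088 + 744 − 192 + 16 = -19.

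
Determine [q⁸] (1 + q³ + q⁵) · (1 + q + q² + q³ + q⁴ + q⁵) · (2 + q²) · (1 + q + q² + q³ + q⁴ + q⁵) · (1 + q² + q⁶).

(1 + q³ + q⁵) has coefficients 1,0,0,1,0,1 for degrees 0…5.
(1 + q + q² + q³ + q⁴ + q⁵) has coefficients 1,1,1,1,1,1,0,0,0 for degrees 0…8.
Multiplying by (2 + q²) gives running coefficients 2,2,3,3,3,3,1,1,0 for degrees 0…8.
Multiplying by (1 + q + q² + q³ + q⁴ + q⁵) gives running coefficients 2,4,7,10,13,16,15,14,11 for degrees 0…8.
Finally multiplying by (1 + q² + q⁶), the product of all factors after the first has coefficients 2,4,9,14,20,26,30,34,33 for degrees 0…8.
[q⁸] = 1·33 + 1·26 + 1·14 = 73.

73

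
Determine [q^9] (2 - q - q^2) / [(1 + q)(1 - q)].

-1

The denominator gives the recurrence a_n = a_(n−2) for n ≥ 3; the numerator fixes a_0 = 2, a_1 = -1, a_2 = 1.
Iterating: 2, -1, 1, -1, 1, -1, 1, -1, 1, -1, so a_9 = -1.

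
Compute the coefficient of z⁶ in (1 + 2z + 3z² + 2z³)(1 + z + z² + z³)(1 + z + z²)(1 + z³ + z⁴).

41

(1 + 2z + 3z² + 2z³) has coefficients 1,2,3,2 for degrees 0…3.
(1 + z + z² + z³) has coefficients 1,1,1,1,0,0,0 for degrees 0…6.
Multiplying by (1 + z + z²) gives running coefficients 1,2,3,3,2,1,0 for degrees 0…6.
Finally multiplying by (1 + z³ + z⁴), the product of all factors after the first has coefficients 1,2,3,4,5,6,6 for degrees 0…6.
[z⁶] = 1·6 + 2·6 + 3·5 + 2·4 = 41.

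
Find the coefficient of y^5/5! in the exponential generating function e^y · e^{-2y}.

The EGF product rule gives c_5 = Σ_{k_1+k_2=5} C(5; k_1,k_2) · ∏ g_i(k_i), where e^y gives (1)^k; e^{-2y} gives (-2)^k.
g_1(k) for k = 0…5: 1, 1, 1, 1, 1, 1.
g_2(k) for k = 0…5: 1, -2, 4, -8, 16, -32.
c_5 = Σ_k C(5,k)·g_1(k)·g_2(5−k) = 1·1·(-32) + 5·1·16 + 10·1·(-8) + 10·1·4 + 5·1·(-2) + 1·1·1 = −32 + 80 − 80 + 40 − 10 + 1 = -1.

-1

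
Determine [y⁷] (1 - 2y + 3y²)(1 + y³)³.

(1 - 2y + 3y²) has coefficients 1,-2,3 for degrees 0…2.
(1 + y³)³ has coefficients 1,0,0,3,0,0,3,0 for degrees 0…7.
[y⁷] = 1·0 − 2·3 + 3·0 = -6.

-6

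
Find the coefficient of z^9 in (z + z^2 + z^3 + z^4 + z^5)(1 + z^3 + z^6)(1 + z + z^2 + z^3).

(z + z^2 + z^3 + z^4 + z^5) has coefficients 0,1,1,1,1,1 for degrees 0…5.
(1 + z^3 + z^6) has coefficients 1,0,0,1,0,0,1,0,0,0 for degrees 0…9.
Finally multiplying by (1 + z + z^2 + z^3), the product of all factors after the first has coefficients 1,1,1,2,1,1,2,1,1,1 for degrees 0…9.
[z^9] = 1·1 + 1·1 + 1·2 + 1·1 + 1·1 = 6.

6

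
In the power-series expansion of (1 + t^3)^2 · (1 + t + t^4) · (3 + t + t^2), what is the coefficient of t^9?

(1 + t^3)^2 has coefficients 1,0,0,2,0,0,1 for degrees 0…6.
(1 + t + t^4) has coefficients 1,1,0,0,1,0,0,0,0,0 for degrees 0…9.
Finally multiplying by (3 + t + t^2), the product of all factors after the first has coefficients 3,4,2,1,3,1,1,0,0,0 for degrees 0…9.
[t^9] = 1·0 + 2·1 + 1·1 = 3.

3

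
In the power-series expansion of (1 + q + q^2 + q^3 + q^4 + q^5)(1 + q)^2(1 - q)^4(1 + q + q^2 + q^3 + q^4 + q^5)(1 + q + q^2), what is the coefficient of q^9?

4

(1 + q + q^2 + q^3 + q^4 + q^5) has coefficients 1,1,1,1,1,1 for degrees 0…5.
(1 + q)^2 has coefficients 1,2,1,0,0,0,0,0,0,0 for degrees 0…9.
Multiplying by (1 - q)^4 gives running coefficients 1,-2,-1,4,-1,-2,1,0,0,0 for degrees 0…9.
Multiplying by (1 + q + q^2 + q^3 + q^4 + q^5) gives running coefficients 1,-1,-2,2,1,-1,-1,1,2,-2 for degrees 0…9.
Finally multiplying by (1 + q + q^2), the product of all factors after the first has coefficients 1,0,-2,-1,1,2,-1,-1,2,1 for degrees 0…9.
[q^9] = 1·1 + 1·2 + 1·(-1) + 1·(-1) + 1·2 + 1·1 = 4.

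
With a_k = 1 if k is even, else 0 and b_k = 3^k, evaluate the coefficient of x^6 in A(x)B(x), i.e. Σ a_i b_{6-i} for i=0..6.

This is [x^6] in the product of the two ordinary generating functions.
Σ = 1·729 + 0·243 + 1·81 + 0·27 + 1·9 + 0·3 + 1·1 = 820.

820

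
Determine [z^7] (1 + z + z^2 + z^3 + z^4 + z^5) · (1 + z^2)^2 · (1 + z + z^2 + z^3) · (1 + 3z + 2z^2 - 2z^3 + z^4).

70

(1 + z + z^2 + z^3 + z^4 + z^5) has coefficients 1,1,1,1,1,1 for degrees 0…5.
(1 + z^2)^2 has coefficients 1,0,2,0,1,0,0,0 for degrees 0…7.
Multiplying by (1 + z + z^2 + z^3) gives running coefficients 1,1,3,3,3,3,1,1 for degrees 0…7.
Finally multiplying by (1 + 3z + 2z^2 - 2z^3 + z^4), the product of all factors after the first has coefficients 1,4,8,12,17,13,13,7 for degrees 0…7.
[z^7] = 1·7 + 1·13 + 1·13 + 1·17 + 1·12 + 1·8 = 70.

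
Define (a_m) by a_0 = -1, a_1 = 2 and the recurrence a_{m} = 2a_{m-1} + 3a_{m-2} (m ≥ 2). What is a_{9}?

4922

The ordinary generating function has denominator 1 - 2z - 3z^2.
Iterating the recurrence: a_0,…,a_{9} = -1, 2, 1, 8, 19, 62, 181, 548, 1639, 4922.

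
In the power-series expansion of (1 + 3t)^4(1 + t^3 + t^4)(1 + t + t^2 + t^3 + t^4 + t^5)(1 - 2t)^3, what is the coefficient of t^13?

(1 + 3t)^4 has coefficients 1,12,54,108,81 for degrees 0…4.
(1 + t^3 + t^4) has coefficients 1,0,0,1,1,0,0,0,0,0,0,0,0,0 for degrees 0…13.
Multiplying by (1 + t + t^2 + t^3 + t^4 + t^5) gives running coefficients 1,1,1,2,3,3,2,2,2,1,0,0,0,0 for degrees 0…13.
Finally multiplying by (1 - 2t)^3, the product of all factors after the first has coefficients 1,-5,7,0,-5,1,4,2,-10,-3,2,-4,-8,0 for degrees 0…13.
[t^13] = 1·0 + 12·(-8) + 54·(-4) + 108·2 + 81·(-3) = -339.

-339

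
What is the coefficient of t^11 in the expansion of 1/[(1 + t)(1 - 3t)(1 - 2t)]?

395850

Partial fractions give a closed form: a_n = (1/12)·(-1)^n + (9/4)·3^n + (-4/3)·2^n.
At n = 11: a_11 = 395850.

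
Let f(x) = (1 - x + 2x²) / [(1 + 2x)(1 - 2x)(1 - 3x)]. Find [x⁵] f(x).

344

Partial fractions give a closed form: a_n = (2/5)·(-2)^n + (-1)·2^n + (8/5)·3^n.
At n = 5: a_5 = 344.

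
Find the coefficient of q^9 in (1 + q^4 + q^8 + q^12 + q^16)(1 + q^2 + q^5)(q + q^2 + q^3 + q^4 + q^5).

(1 + q^4 + q^8 + q^12 + q^16) has coefficients 1,0,0,0,1,0,0,0,1,0 for degrees 0…9.
(1 + q^2 + q^5) has coefficients 1,0,1,0,0,1,0,0,0,0 for degrees 0…9.
Finally multiplying by (q + q^2 + q^3 + q^4 + q^5), the product of all factors after the first has coefficients 0,1,1,2,2,2,2,2,1,1 for degrees 0…9.
[q^9] = 1·1 + 1·2 + 1·1 = 4.

4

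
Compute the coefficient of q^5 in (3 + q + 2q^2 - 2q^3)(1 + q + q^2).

-2

(3 + q + 2q^2 - 2q^3) has coefficients 3,1,2,-2 for degrees 0…3.
(1 + q + q^2) has coefficients 1,1,1,0,0,0 for degrees 0…5.
[q^5] = 3·0 + 1·0 + 2·0 − 2·1 = -2.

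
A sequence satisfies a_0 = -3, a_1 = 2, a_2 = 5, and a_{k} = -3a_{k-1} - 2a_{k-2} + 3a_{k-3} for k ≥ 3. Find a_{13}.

20939

The ordinary generating function has denominator 1 + 3q + 2q^2 - 3q^3.
Iterating the recurrence: a_0,…,a_{13} = -3, 2, 5, -28, 80, -169, 263, -211, -400, 2411, -7066, 15176, -24163, 20939.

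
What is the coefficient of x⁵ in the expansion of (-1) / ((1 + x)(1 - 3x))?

-182

Partial fractions give a closed form: a_n = (-1/4)·(-1)^n + (-3/4)·3^n.
At n = 5: a_5 = -182.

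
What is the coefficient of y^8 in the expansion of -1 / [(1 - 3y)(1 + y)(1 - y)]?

-7381

The denominator gives the recurrence a_n = 3a_(n−1) + a_(n−2) − 3a_(n−3) for n ≥ 3; the numerator fixes a_0 = -1, a_1 = -3, a_2 = -10.
Iterating: -1, -3, -10, -30, -91, -273, -820, -2460, -7381, so a_8 = -7381.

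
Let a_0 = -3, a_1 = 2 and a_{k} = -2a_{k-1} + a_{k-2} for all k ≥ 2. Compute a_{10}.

The ordinary generating function has denominator 1 + 2y - y^2.
Iterating the recurrence: a_0,…,a_{10} = -3, 2, -7, 16, -39, 94, -227, 548, -1323, 3194, -7711.

-7711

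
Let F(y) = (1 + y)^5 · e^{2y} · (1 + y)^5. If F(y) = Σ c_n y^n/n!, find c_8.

49079936

The EGF product rule gives c_8 = Σ_{k_1+k_2+k_3=8} C(8; k_1,k_2,k_3) · ∏ g_i(k_i), where (1+y)^5 gives the falling factorial (5)_k; e^{2y} gives (2)^k; (1+y)^5 gives the falling factorial (5)_k.
g_1(k) for k = 0…8: 1, 5, 20, 60, 120, 120, 0, 0, 0.
g_2(k) for k = 0…8: 1, 2, 4, 8, 16, 32, 64, 128, 256.
g_3(k) for k = 0…8: 1, 5, 20, 60, 120, 120, 0, 0, 0.
First combine the last two factors: h(k) = Σ_j C(k,j)·g_2(j)·g_3(k−j) for k = 0…8: 1, 7, 44, 248, 1256, 5752, 24064, 93088, 336896.
c_8 = Σ_k C(8,k)·g_1(k)·h(8−k) = 1·1·336896 + 8·5·93088 + 28·20·24064 + 56·60·5752 + 70·120·1256 + 56·120·248 = 336896 + 3723520 + 13475840 + 19326720 + 10550400 + 1666560 = 49079936.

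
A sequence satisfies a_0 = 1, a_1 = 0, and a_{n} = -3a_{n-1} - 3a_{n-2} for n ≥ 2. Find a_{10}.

486

The ordinary generating function has denominator 1 + 3q + 3q^2.
Iterating the recurrence: a_0,…,a_{10} = 1, 0, -3, 9, -18, 27, -27, 0, 81, -243, 486.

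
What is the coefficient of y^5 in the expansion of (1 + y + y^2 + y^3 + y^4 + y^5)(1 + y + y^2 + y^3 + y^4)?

5

(1 + y + y^2 + y^3 + y^4 + y^5) has coefficients 1,1,1,1,1,1 for degrees 0…5.
(1 + y + y^2 + y^3 + y^4) has coefficients 1,1,1,1,1,0 for degrees 0…5.
[y^5] = 1·0 + 1·1 + 1·1 + 1·1 + 1·1 + 1·1 = 5.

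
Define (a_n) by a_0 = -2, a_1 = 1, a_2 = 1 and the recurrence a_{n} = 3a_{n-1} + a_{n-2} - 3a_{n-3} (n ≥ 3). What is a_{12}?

199288

The ordinary generating function has denominator 1 - 3q - q^2 + 3q^3.
Iterating the recurrence: a_0,…,a_{12} = -2, 1, 1, 10, 28, 91, 271, 820, 2458, 7381, 22141, 66430, 199288.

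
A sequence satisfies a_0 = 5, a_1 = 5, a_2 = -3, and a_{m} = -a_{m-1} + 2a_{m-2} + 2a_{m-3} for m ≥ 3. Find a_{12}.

The ordinary generating function has denominator 1 + t - 2t^2 - 2t^3.
Iterating the recurrence: a_0,…,a_{12} = 5, 5, -3, 23, -19, 59, -51, 131, -115, 275, -243, 563, -499.

-499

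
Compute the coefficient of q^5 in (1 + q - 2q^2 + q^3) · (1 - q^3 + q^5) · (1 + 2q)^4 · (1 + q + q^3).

(1 + q - 2q^2 + q^3) has coefficients 1,1,-2,1 for degrees 0…3.
(1 - q^3 + q^5) has coefficients 1,0,0,-1,0,1 for degrees 0…5.
Multiplying by (1 + 2q)^4 gives running coefficients 1,8,24,31,8,-23 for degrees 0…5.
Finally multiplying by (1 + q + q^3), the product of all factors after the first has coefficients 1,9,32,56,47,9 for degrees 0…5.
[q^5] = 1·9 + 1·47 − 2·56 + 1·32 = -24.

-24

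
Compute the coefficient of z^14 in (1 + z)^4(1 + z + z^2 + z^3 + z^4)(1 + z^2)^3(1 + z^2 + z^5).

(1 + z)^4 has coefficients 1,4,6,4,1 for degrees 0…4.
(1 + z + z^2 + z^3 + z^4) has coefficients 1,1,1,1,1,0,0,0,0,0,0,0,0,0,0 for degrees 0…14.
Multiplying by (1 + z^2)^3 gives running coefficients 1,1,4,4,7,6,7,4,4,1,1,0,0,0,0 for degrees 0…14.
Finally multiplying by (1 + z^2 + z^5), the product of all factors after the first has coefficients 1,1,5,5,11,11,15,14,15,12,11,8,5,4,1 for degrees 0…14.
[z^14] = 1·1 + 4·4 + 6·5 + 4·8 + 1·11 = 90.

90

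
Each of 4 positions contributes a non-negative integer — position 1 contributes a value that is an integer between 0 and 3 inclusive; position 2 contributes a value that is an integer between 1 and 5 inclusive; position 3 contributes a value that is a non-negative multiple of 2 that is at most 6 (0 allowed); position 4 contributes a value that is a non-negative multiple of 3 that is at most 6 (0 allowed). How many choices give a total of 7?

The generating function for the choices is (1 + q + q² + q³)·(q + q² + q³ + q⁴ + q⁵)·(1 + q² + q⁴ + q⁶)·(1 + q³ + q⁶); the count is [q⁷].
(1 + q + q² + q³) has coefficients 1,1,1,1 for degrees 0…3.
(q + q² + q³ + q⁴ + q⁵) has coefficients 0,1,1,1,1,1,0,0 for degrees 0…7.
Multiplying by (1 + q² + q⁴ + q⁶) gives running coefficients 0,1,1,2,2,3,2,3 for degrees 0…7.
Finally multiplying by (1 + q³ + q⁶), the product of all factors after the first has coefficients 0,1,1,2,3,4,4,6 for degrees 0…7.
[q⁷] = 1·6 + 1·4 + 1·4 + 1·3 = 17.

17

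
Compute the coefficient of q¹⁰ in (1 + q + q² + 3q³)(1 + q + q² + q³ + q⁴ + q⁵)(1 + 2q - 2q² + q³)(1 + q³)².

(1 + q + q² + 3q³) has coefficients 1,1,1,3 for degrees 0…3.
(1 + q + q² + q³ + q⁴ + q⁵) has coefficients 1,1,1,1,1,1,0,0,0,0,0 for degrees 0…10.
Multiplying by (1 + 2q - 2q² + q³) gives running coefficients 1,3,1,2,2,2,1,-1,1,0,0 for degrees 0…10.
Finally multiplying by (1 + q³)², the product of all factors after the first has coefficients 1,3,1,4,8,4,6,6,6,4,0 for degrees 0…10.
[q¹⁰] = 1·0 + 1·4 + 1·6 + 3·6 = 28.

28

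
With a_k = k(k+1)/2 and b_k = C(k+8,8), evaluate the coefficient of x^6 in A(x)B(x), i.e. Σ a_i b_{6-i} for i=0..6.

4368

The convolution is the x^6 coefficient of A(x)B(x).
Σ = 0·3003 + 1·1287 + 3·495 + 6·165 + 10·45 + 15·9 + 21·1 = 4368.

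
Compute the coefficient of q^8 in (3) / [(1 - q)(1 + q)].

The denominator gives the recurrence a_n = a_(n−2) for n ≥ 2; the numerator fixes a_0 = 3, a_1 = 0.
Iterating: 3, 0, 3, 0, 3, 0, 3, 0, 3, so a_8 = 3.

3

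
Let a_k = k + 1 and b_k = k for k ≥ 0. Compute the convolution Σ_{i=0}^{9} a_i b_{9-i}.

This is [x^9] in the product of the two ordinary generating functions.
Σ = 1·9 + 2·8 + 3·7 + 4·6 + 5·5 + 6·4 + 7·3 + 8·2 + 9·1 + 10·0 = 165.

165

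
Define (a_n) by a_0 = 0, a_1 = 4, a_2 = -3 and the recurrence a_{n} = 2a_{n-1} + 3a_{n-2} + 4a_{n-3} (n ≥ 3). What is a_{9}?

The ordinary generating function has denominator 1 - 2t - 3t^2 - 4t^3.
Iterating the recurrence: a_0,…,a_{9} = 0, 4, -3, 6, 19, 44, 169, 546, 1775, 5864.

5864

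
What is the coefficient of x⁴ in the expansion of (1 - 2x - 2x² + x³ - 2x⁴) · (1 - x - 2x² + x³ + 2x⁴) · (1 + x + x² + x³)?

4

(1 - 2x - 2x² + x³ - 2x⁴) has coefficients 1,-2,-2,1,-2 for degrees 0…4.
(1 - x - 2x² + x³ + 2x⁴) has coefficients 1,-1,-2,1,2 for degrees 0…4.
Finally multiplying by (1 + x + x² + x³), the product of all factors after the first has coefficients 1,0,-2,-1,0 for degrees 0…4.
[x⁴] = 1·0 − 2·(-1) − 2·(-2) + 1·0 − 2·1 = 4.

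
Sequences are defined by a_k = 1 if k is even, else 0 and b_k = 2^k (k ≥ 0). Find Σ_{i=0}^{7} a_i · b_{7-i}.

This is [x^7] in the product of the two ordinary generating functions.
Σ = 1·128 + 0·64 + 1·32 + 0·16 + 1·8 + 0·4 + 1·2 + 0·1 = 170.

170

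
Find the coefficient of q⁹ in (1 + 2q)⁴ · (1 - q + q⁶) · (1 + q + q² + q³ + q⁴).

(1 + 2q)⁴ has coefficients 1,8,24,32,16 for degrees 0…4.
(1 - q + q⁶) has coefficients 1,-1,0,0,0,0,1,0,0,0 for degrees 0…9.
Finally multiplying by (1 + q + q² + q³ + q⁴), the product of all factors after the first has coefficients 1,0,0,0,0,-1,1,1,1,1 for degrees 0…9.
[q⁹] = 1·1 + 8·1 + 24·1 + 32·1 + 16·(-1) = 49.

49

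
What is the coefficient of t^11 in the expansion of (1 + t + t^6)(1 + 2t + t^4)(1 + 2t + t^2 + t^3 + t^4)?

4

(1 + t + t^6) has coefficients 1,1,0,0,0,0,1 for degrees 0…6.
(1 + 2t + t^4) has coefficients 1,2,0,0,1,0,0,0,0,0,0,0 for degrees 0…11.
Finally multiplying by (1 + 2t + t^2 + t^3 + t^4), the product of all factors after the first has coefficients 1,4,5,3,4,4,1,1,1,0,0,0 for degrees 0…11.
[t^11] = 1·0 + 1·0 + 1·4 = 4.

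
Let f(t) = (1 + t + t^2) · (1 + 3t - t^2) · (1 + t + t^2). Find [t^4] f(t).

4

(1 + t + t^2) has coefficients 1,1,1 for degrees 0…2.
(1 + 3t - t^2) has coefficients 1,3,-1,0,0 for degrees 0…4.
Finally multiplying by (1 + t + t^2), the product of all factors after the first has coefficients 1,4,3,2,-1 for degrees 0…4.
[t^4] = 1·(-1) + 1·2 + 1·3 = 4.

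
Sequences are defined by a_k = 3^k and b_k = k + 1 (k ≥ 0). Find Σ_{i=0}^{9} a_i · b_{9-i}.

This is [x^9] in the product of the two ordinary generating functions.
Σ = 1·10 + 3·9 + 9·8 + 27·7 + 81·6 + 243·5 + 729·4 + 2187·3 + 6561·2 + 19683·1 = 44281.

44281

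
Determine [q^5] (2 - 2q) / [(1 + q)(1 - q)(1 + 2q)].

Partial fractions give a closed form: a_n = (-2)·(-1)^n + (4)·(-2)^n.
At n = 5: a_5 = -126.

-126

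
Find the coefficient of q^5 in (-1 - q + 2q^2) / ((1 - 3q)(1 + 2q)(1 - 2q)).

-454

Partial fractions give a closed form: a_n = (-2)·3^n + (1)·2^n.
At n = 5: a_5 = -454.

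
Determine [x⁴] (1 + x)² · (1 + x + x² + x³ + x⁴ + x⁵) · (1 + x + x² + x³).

(1 + x)² has coefficients 1,2,1 for degrees 0…2.
(1 + x + x² + x³ + x⁴ + x⁵) has coefficients 1,1,1,1,1 for degrees 0…4.
Finally multiplying by (1 + x + x² + x³), the product of all factors after the first has coefficients 1,2,3,4,4 for degrees 0…4.
[x⁴] = 1·4 + 2·4 + 1·3 = 15.

15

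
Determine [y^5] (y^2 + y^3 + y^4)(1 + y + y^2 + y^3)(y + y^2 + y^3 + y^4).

(y^2 + y^3 + y^4) has coefficients 0,0,1,1,1 for degrees 0…4.
(1 + y + y^2 + y^3) has coefficients 1,1,1,1,0,0 for degrees 0…5.
Finally multiplying by (y + y^2 + y^3 + y^4), the product of all factors after the first has coefficients 0,1,2,3,4,3 for degrees 0…5.
[y^5] = 1·3 + 1·2 + 1·1 = 6.

6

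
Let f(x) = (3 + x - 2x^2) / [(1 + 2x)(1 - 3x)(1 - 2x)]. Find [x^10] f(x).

328012

Partial fractions give a closed form: a_n = (2/5)·(-2)^n + (28/5)·3^n + (-3)·2^n.
At n = 10: a_10 = 328012.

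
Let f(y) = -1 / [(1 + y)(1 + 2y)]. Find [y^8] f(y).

-511

Partial fractions give a closed form: a_n = (1)·(-1)^n + (-2)·(-2)^n.
At n = 8: a_8 = -511.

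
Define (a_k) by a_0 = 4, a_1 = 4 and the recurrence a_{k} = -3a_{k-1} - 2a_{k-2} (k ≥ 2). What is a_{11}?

The ordinary generating function has denominator 1 + 3q + 2q^2.
Iterating the recurrence: a_0,…,a_{11} = 4, 4, -20, 52, -116, 244, -500, 1012, -2036, 4084, -8180, 16372.

16372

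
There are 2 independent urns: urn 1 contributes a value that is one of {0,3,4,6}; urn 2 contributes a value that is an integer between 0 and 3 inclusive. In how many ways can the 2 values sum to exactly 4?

2

The generating function for the choices is (1 + t³ + t⁴ + t⁶)·(1 + t + t² + t³); the count is [t⁴].
(1 + t³ + t⁴ + t⁶) has coefficients 1,0,0,1,1 for degrees 0…4.
(1 + t + t² + t³) has coefficients 1,1,1,1,0 for degrees 0…4.
[t⁴] = 1·0 + 1·1 + 1·1 = 2.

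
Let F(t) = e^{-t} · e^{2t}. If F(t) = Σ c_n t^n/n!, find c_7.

The EGF product rule gives c_7 = Σ_{k_1+k_2=7} C(7; k_1,k_2) · ∏ g_i(k_i), where e^{-t} gives (-1)^k; e^{2t} gives (2)^k.
g_1(k) for k = 0…7: 1, -1, 1, -1, 1, -1, 1, -1.
g_2(k) for k = 0…7: 1, 2, 4, 8, 16, 32, 64, 128.
c_7 = Σ_k C(7,k)·g_1(k)·g_2(7−k) = 1·1·128 + 7·(-1)·64 + 21·1·32 + 35·(-1)·16 + 35·1·8 + 21·(-1)·4 + 7·1·2 + 1·(-1)·1 = 128 − 448 + 672 − 560 + 280 − 84 + 14 − 1 = 1.

1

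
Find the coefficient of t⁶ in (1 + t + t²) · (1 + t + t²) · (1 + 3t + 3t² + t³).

(1 + t + t²) has coefficients 1,1,1 for degrees 0…2.
(1 + t + t²) has coefficients 1,1,1,0,0,0,0 for degrees 0…6.
Finally multiplying by (1 + 3t + 3t² + t³), the product of all factors after the first has coefficients 1,4,7,7,4,1,0 for degrees 0…6.
[t⁶] = 1·0 + 1·1 + 1·4 = 5.

5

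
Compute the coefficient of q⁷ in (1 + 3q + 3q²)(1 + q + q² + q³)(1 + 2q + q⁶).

4

(1 + 3q + 3q²) has coefficients 1,3,3 for degrees 0…2.
(1 + q + q² + q³) has coefficients 1,1,1,1,0,0,0,0 for degrees 0…7.
Finally multiplying by (1 + 2q + q⁶), the product of all factors after the first has coefficients 1,3,3,3,2,0,1,1 for degrees 0…7.
[q⁷] = 1·1 + 3·1 + 3·0 = 4.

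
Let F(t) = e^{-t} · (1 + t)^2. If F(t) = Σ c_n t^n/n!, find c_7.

-29

The EGF product rule gives c_7 = Σ_{k_1+k_2=7} C(7; k_1,k_2) · ∏ g_i(k_i), where e^{-t} gives (-1)^k; (1+t)^2 gives the falling factorial (2)_k.
g_1(k) for k = 0…7: 1, -1, 1, -1, 1, -1, 1, -1.
g_2(k) for k = 0…7: 1, 2, 2, 0, 0, 0, 0, 0.
c_7 = Σ_k C(7,k)·g_1(k)·g_2(7−k) = 21·(-1)·2 + 7·1·2 + 1·(-1)·1 = −42 + 14 − 1 = -29.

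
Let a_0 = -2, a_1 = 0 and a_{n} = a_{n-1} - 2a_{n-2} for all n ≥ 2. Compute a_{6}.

-4

The ordinary generating function has denominator 1 - t + 2t^2.
Iterating the recurrence: a_0,…,a_{6} = -2, 0, 4, 4, -4, -12, -4.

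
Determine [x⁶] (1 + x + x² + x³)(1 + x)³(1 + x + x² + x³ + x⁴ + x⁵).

(1 + x + x² + x³) has coefficients 1,1,1,1 for degrees 0…3.
(1 + x)³ has coefficients 1,3,3,1,0,0,0 for degrees 0…6.
Finally multiplying by (1 + x + x² + x³ + x⁴ + x⁵), the product of all factors after the first has coefficients 1,4,7,8,8,8,7 for degrees 0…6.
[x⁶] = 1·7 + 1·8 + 1·8 + 1·8 = 31.

31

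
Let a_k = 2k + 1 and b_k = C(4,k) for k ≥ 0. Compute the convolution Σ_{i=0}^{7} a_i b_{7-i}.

176

This is [x^7] in the product of the two ordinary generating functions.
Σ = 1·0 + 3·0 + 5·0 + 7·1 + 9·4 + 11·6 + 13·4 + 15·1 = 176.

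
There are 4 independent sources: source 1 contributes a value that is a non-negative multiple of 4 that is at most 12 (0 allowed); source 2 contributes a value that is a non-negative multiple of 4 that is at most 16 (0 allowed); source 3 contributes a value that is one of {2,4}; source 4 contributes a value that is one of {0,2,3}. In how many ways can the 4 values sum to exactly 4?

2

The generating function for the choices is (1 + y^4 + y^8 + y^12)·(1 + y^4 + y^8 + y^12 + y^16)·(y^2 + y^4)·(1 + y^2 + y^3); the count is [y^4].
(1 + y^4 + y^8 + y^12) has coefficients 1,0,0,0,1 for degrees 0…4.
(1 + y^4 + y^8 + y^12 + y^16) has coefficients 1,0,0,0,1 for degrees 0…4.
Multiplying by (y^2 + y^4) gives running coefficients 0,0,1,0,1 for degrees 0…4.
Finally multiplying by (1 + y^2 + y^3), the product of all factors after the first has coefficients 0,0,1,0,2 for degrees 0…4.
[y^4] = 1·2 + 1·0 = 2.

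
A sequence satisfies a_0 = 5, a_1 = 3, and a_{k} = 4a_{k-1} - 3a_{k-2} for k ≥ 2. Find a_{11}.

-177141

The ordinary generating function has denominator 1 - 4q + 3q^2.
Iterating the recurrence: a_0,…,a_{11} = 5, 3, -3, -21, -75, -237, -723, -2181, -6555, -19677, -59043, -177141.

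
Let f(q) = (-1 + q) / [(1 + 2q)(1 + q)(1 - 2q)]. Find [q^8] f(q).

The denominator gives the recurrence a_n = −a_(n−1) + 4a_(n−2) + 4a_(n−3) for n ≥ 3; the numerator fixes a_0 = -1, a_1 = 2, a_2 = -6.
Iterating: -1, 2, -6, 10, -26, 42, -106, 170, -426, so a_8 = -426.

-426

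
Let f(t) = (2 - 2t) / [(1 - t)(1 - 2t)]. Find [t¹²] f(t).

8192

Partial fractions give a closed form: a_n = (2)·2^n.
At n = 12: a_12 = 8192.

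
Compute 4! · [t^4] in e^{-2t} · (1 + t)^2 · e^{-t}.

-27

The EGF product rule gives c_4 = Σ_{k_1+k_2+k_3=4} C(4; k_1,k_2,k_3) · ∏ g_i(k_i), where e^{-2t} gives (-2)^k; (1+t)^2 gives the falling factorial (2)_k; e^{-t} gives (-1)^k.
g_1(k) for k = 0…4: 1, -2, 4, -8, 16.
g_2(k) for k = 0…4: 1, 2, 2, 0, 0.
g_3(k) for k = 0…4: 1, -1, 1, -1, 1.
First combine the last two factors: h(k) = Σ_j C(k,j)·g_2(j)·g_3(k−j) for k = 0…4: 1, 1, -1, -1, 5.
c_4 = Σ_k C(4,k)·g_1(k)·h(4−k) = 1·1·5 + 4·(-2)·(-1) + 6·4·(-1) + 4·(-8)·1 + 1·16·1 = 5 + 8 − 24 − 32 + 16 = -27.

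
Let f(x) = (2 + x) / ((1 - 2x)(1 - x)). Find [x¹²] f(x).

20477

Partial fractions give a closed form: a_n = (5)·2^n + (-3)·1^n.
At n = 12: a_12 = 20477.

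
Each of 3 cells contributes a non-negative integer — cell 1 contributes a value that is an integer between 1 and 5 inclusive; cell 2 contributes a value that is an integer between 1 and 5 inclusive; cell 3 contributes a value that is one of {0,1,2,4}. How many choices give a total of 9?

The generating function for the choices is (t + t^2 + t^3 + t^4 + t^5)·(t + t^2 + t^3 + t^4 + t^5)·(1 + t + t^2 + t^4); the count is [t^9].
(t + t^2 + t^3 + t^4 + t^5) has coefficients 0,1,1,1,1,1 for degrees 0…5.
(t + t^2 + t^3 + t^4 + t^5) has coefficients 0,1,1,1,1,1,0,0,0,0 for degrees 0…9.
Finally multiplying by (1 + t + t^2 + t^4), the product of all factors after the first has coefficients 0,1,2,3,3,4,3,2,1,1 for degrees 0…9.
[t^9] = 1·1 + 1·2 + 1·3 + 1·4 + 1·3 = 13.

13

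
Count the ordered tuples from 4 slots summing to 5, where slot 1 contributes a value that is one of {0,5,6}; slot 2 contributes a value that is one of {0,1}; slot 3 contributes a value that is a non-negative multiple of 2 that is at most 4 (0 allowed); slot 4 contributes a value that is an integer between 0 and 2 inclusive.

The generating function for the choices is (1 + x⁵ + x⁶)·(1 + x)·(1 + x² + x⁴)·(1 + x + x²); the count is [x⁵].
(1 + x⁵ + x⁶) has coefficients 1,0,0,0,0,1 for degrees 0…5.
(1 + x) has coefficients 1,1,0,0,0,0 for degrees 0…5.
Multiplying by (1 + x² + x⁴) gives running coefficients 1,1,1,1,1,1 for degrees 0…5.
Finally multiplying by (1 + x + x²), the product of all factors after the first has coefficients 1,2,3,3,3,3 for degrees 0…5.
[x⁵] = 1·3 + 1·1 = 4.

4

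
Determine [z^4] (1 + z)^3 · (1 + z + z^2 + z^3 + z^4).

8

(1 + z)^3 has coefficients 1,3,3,1 for degrees 0…3.
(1 + z + z^2 + z^3 + z^4) has coefficients 1,1,1,1,1 for degrees 0…4.
[z^4] = 1·1 + 3·1 + 3·1 + 1·1 = 8.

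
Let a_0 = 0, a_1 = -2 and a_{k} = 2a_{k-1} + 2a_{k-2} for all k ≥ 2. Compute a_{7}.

The ordinary generating function has denominator 1 - 2q - 2q^2.
Iterating the recurrence: a_0,…,a_{7} = 0, -2, -4, -12, -32, -88, -240, -656.

-656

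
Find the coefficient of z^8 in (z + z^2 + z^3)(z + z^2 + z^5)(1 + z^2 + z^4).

4

(z + z^2 + z^3) has coefficients 0,1,1,1 for degrees 0…3.
(z + z^2 + z^5) has coefficients 0,1,1,0,0,1,0,0,0 for degrees 0…8.
Finally multiplying by (1 + z^2 + z^4), the product of all factors after the first has coefficients 0,1,1,1,1,2,1,1,0 for degrees 0…8.
[z^8] = 1·1 + 1·1 + 1·2 = 4.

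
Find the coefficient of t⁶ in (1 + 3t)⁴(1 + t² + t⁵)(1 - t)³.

51

(1 + 3t)⁴ has coefficients 1,12,54,108,81 for degrees 0…4.
(1 + t² + t⁵) has coefficients 1,0,1,0,0,1,0 for degrees 0…6.
Finally multiplying by (1 - t)³, the product of all factors after the first has coefficients 1,-3,4,-4,3,0,-3 for degrees 0…6.
[t⁶] = 1·(-3) + 12·0 + 54·3 + 108·(-4) + 81·4 = 51.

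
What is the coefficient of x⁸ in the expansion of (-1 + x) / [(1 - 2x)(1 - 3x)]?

-12866

Partial fractions give a closed form: a_n = (1)·2^n + (-2)·3^n.
At n = 8: a_8 = -12866.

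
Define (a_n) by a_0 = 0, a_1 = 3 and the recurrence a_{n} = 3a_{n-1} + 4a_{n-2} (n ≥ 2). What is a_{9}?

The ordinary generating function has denominator 1 - 3t - 4t^2.
Iterating the recurrence: a_0,…,a_{9} = 0, 3, 9, 39, 153, 615, 2457, 9831, 39321, 157287.

157287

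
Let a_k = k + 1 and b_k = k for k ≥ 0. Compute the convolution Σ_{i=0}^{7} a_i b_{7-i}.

84

Write out a_i and b_{7-i} for i = 0,…,7 and sum the products.
Σ = 1·7 + 2·6 + 3·5 + 4·4 + 5·3 + 6·2 + 7·1 + 8·0 = 84.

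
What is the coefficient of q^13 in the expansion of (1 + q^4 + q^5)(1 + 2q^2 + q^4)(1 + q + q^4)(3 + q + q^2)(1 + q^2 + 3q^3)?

(1 + q^4 + q^5) has coefficients 1,0,0,0,1,1 for degrees 0…5.
(1 + 2q^2 + q^4) has coefficients 1,0,2,0,1,0,0,0,0,0,0,0,0,0 for degrees 0…13.
Multiplying by (1 + q + q^4) gives running coefficients 1,1,2,2,2,1,2,0,1,0,0,0,0,0 for degrees 0…13.
Multiplying by (3 + q + q^2) gives running coefficients 3,4,8,9,10,7,9,3,5,1,1,0,0,0 for degrees 0…13.
Finally multiplying by (1 + q^2 + 3q^3), the product of all factors after the first has coefficients 3,4,11,22,30,40,46,40,35,31,15,16,4,3 for degrees 0…13.
[q^13] = 1·3 + 1·31 + 1·35 = 69.

69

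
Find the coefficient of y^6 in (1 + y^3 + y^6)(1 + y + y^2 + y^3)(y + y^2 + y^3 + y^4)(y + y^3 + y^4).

10

(1 + y^3 + y^6) has coefficients 1,0,0,1,0,0,1 for degrees 0…6.
(1 + y + y^2 + y^3) has coefficients 1,1,1,1,0,0,0 for degrees 0…6.
Multiplying by (y + y^2 + y^3 + y^4) gives running coefficients 0,1,2,3,4,3,2 for degrees 0…6.
Finally multiplying by (y + y^3 + y^4), the product of all factors after the first has coefficients 0,0,1,2,4,7,8 for degrees 0…6.
[y^6] = 1·8 + 1·2 + 1·0 = 10.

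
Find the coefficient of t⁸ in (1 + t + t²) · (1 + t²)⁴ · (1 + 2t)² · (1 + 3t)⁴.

(1 + t + t²) has coefficients 1,1,1 for degrees 0…2.
(1 + t²)⁴ has coefficients 1,0,4,0,6,0,4,0,1 for degrees 0…8.
Multiplying by (1 + 2t)² gives running coefficients 1,4,8,16,22,24,28,16,17 for degrees 0…8.
Finally multiplying by (1 + 3t)⁴, the product of all factors after the first has coefficients 1,16,110,436,1159,2340,3880,5320,6095 for degrees 0…8.
[t⁸] = 1·6095 + 1·5320 + 1·3880 = 15295.

15295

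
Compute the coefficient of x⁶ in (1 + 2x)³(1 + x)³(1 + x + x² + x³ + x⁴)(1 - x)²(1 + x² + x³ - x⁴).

-27

(1 + 2x)³ has coefficients 1,6,12,8 for degrees 0…3.
(1 + x)³ has coefficients 1,3,3,1,0,0,0 for degrees 0…6.
Multiplying by (1 + x + x² + x³ + x⁴) gives running coefficients 1,4,7,8,8,7,4 for degrees 0…6.
Multiplying by (1 - x)² gives running coefficients 1,2,0,-2,-1,-1,-2 for degrees 0…6.
Finally multiplying by (1 + x² + x³ - x⁴), the product of all factors after the first has coefficients 1,2,1,1,0,-5,-5 for degrees 0…6.
[x⁶] = 1·(-5) + 6·(-5) + 12·0 + 8·1 = -27.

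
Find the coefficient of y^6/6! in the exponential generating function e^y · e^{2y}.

The EGF product rule gives c_6 = Σ_{k_1+k_2=6} C(6; k_1,k_2) · ∏ g_i(k_i), where e^y gives (1)^k; e^{2y} gives (2)^k.
g_1(k) for k = 0…6: 1, 1, 1, 1, 1, 1, 1.
g_2(k) for k = 0…6: 1, 2, 4, 8, 16, 32, 64.
c_6 = Σ_k C(6,k)·g_1(k)·g_2(6−k) = 1·1·64 + 6·1·32 + 15·1·16 + 20·1·8 + 15·1·4 + 6·1·2 + 1·1·1 = 64 + 192 + 240 + 160 + 60 + 12 + 1 = 729.

729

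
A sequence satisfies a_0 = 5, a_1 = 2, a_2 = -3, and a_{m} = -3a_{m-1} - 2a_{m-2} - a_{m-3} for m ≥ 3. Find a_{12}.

The ordinary generating function has denominator 1 + 3q + 2q^2 + q^3.
Iterating the recurrence: a_0,…,a_{12} = 5, 2, -3, 0, 4, -9, 19, -43, 100, -233, 542, -1260, 2929.

2929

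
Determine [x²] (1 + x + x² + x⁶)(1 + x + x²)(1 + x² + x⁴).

4

(1 + x + x² + x⁶) has coefficients 1,1,1 for degrees 0…2.
(1 + x + x²) has coefficients 1,1,1 for degrees 0…2.
Finally multiplying by (1 + x² + x⁴), the product of all factors after the first has coefficients 1,1,2 for degrees 0…2.
[x²] = 1·2 + 1·1 + 1·1 = 4.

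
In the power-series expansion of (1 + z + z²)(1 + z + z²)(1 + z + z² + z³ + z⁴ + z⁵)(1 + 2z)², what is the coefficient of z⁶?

80

(1 + z + z²) has coefficients 1,1,1 for degrees 0…2.
(1 + z + z²) has coefficients 1,1,1,0,0,0,0 for degrees 0…6.
Multiplying by (1 + z + z² + z³ + z⁴ + z⁵) gives running coefficients 1,2,3,3,3,3,2 for degrees 0…6.
Finally multiplying by (1 + 2z)², the product of all factors after the first has coefficients 1,6,15,23,27,27,26 for degrees 0…6.
[z⁶] = 1·26 + 1·27 + 1·27 = 80.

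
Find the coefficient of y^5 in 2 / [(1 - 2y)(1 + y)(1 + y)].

24

The denominator gives the recurrence a_n = 3a_(n−2) + 2a_(n−3) for n ≥ 3; the numerator fixes a_0 = 2, a_1 = 0, a_2 = 6.
Iterating: 2, 0, 6, 4, 18, 24, so a_5 = 24.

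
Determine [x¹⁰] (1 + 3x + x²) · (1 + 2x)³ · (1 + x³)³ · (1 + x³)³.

(1 + 3x + x²) has coefficients 1,3,1 for degrees 0…2.
(1 + 2x)³ has coefficients 1,6,12,8,0,0,0,0,0,0,0 for degrees 0…10.
Multiplying by (1 + x³)³ gives running coefficients 1,6,12,11,18,36,27,18,36,25,6 for degrees 0…10.
Finally multiplying by (1 + x³)³, the product of all factors after the first has coefficients 1,6,12,14,36,72,63,90,180,140,120 for degrees 0…10.
[x¹⁰] = 1·120 + 3·140 + 1·180 = 720.

720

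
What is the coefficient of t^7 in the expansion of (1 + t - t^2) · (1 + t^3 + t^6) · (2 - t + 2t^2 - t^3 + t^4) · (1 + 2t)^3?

(1 + t - t^2) has coefficients 1,1,-1 for degrees 0…2.
(1 + t^3 + t^6) has coefficients 1,0,0,1,0,0,1,0 for degrees 0…7.
Multiplying by (2 - t + 2t^2 - t^3 + t^4) gives running coefficients 2,-1,2,1,0,2,1,0 for degrees 0…7.
Finally multiplying by (1 + 2t)^3, the product of all factors after the first has coefficients 2,11,20,17,22,30,21,30 for degrees 0…7.
[t^7] = 1·30 + 1·21 − 1·30 = 21.

21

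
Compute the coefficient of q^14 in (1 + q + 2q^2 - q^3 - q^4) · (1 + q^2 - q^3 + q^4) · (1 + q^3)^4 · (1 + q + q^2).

(1 + q + 2q^2 - q^3 - q^4) has coefficients 1,1,2,-1,-1 for degrees 0…4.
(1 + q^2 - q^3 + q^4) has coefficients 1,0,1,-1,1,0,0,0,0,0,0,0,0,0,0 for degrees 0…14.
Multiplying by (1 + q^3)^4 gives running coefficients 1,0,1,3,1,4,2,4,6,-2,6,4,-3,4,1 for degrees 0…14.
Finally multiplying by (1 + q + q^2), the product of all factors after the first has coefficients 1,1,2,4,5,8,7,10,12,8,10,8,7,5,2 for degrees 0…14.
[q^14] = 1·2 + 1·5 + 2·7 − 1·8 − 1·10 = 3.

3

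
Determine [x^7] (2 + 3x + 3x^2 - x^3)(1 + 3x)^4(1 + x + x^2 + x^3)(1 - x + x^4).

(2 + 3x + 3x^2 - x^3) has coefficients 2,3,3,-1 for degrees 0…3.
(1 + 3x)^4 has coefficients 1,12,54,108,81,0,0,0 for degrees 0…7.
Multiplying by (1 + x + x^2 + x^3) gives running coefficients 1,13,67,175,255,243,189,81 for degrees 0…7.
Finally multiplying by (1 - x + x^4), the product of all factors after the first has coefficients 1,12,54,108,81,1,13,67 for degrees 0…7.
[x^7] = 2·67 + 3·13 + 3·1 − 1·81 = 95.

95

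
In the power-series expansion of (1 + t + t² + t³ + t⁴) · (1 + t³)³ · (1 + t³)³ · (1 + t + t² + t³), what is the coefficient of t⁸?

63

(1 + t + t² + t³ + t⁴) has coefficients 1,1,1,1,1 for degrees 0…4.
(1 + t³)³ has coefficients 1,0,0,3,0,0,3,0,0 for degrees 0…8.
Multiplying by (1 + t³)³ gives running coefficients 1,0,0,6,0,0,15,0,0 for degrees 0…8.
Finally multiplying by (1 + t + t² + t³), the product of all factors after the first has coefficients 1,1,1,7,6,6,21,15,15 for degrees 0…8.
[t⁸] = 1·15 + 1·15 + 1·21 + 1·6 + 1·6 = 63.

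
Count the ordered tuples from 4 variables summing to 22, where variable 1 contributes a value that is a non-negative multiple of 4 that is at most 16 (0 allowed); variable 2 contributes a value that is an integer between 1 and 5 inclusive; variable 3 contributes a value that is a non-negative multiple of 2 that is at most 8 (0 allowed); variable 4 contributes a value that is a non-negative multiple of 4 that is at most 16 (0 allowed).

The generating function for the choices is (1 + y^4 + y^8 + y^12 + y^16)·(y + y^2 + y^3 + y^4 + y^5)·(1 + y^2 + y^4 + y^6 + y^8)·(1 + y^4 + y^8 + y^12 + y^16); the count is [y^22].
(1 + y^4 + y^8 + y^12 + y^16) has coefficients 1,0,0,0,1,0,0,0,1,0,0,0,1,0,0,0,1 for degrees 0…16.
(y + y^2 + y^3 + y^4 + y^5) has coefficients 0,1,1,1,1,1,0,0,0,0,0,0,0,0,0,0,0,0,0,0,0,0,0 for degrees 0…22.
Multiplying by (1 + y^2 + y^4 + y^6 + y^8) gives running coefficients 0,1,1,2,2,3,2,3,2,3,2,2,1,1,0,0,0,0,0,0,0,0,0 for degrees 0…22.
Finally multiplying by (1 + y^4 + y^8 + y^12 + y^16), the product of all factors after the first has coefficients 0,1,1,2,2,4,3,5,4,7,5,7,5,8,5,7,5,8,5,7,5,7,4 for degrees 0…22.
[y^22] = 1·4 + 1·5 + 1·5 + 1·5 + 1·3 = 22.

22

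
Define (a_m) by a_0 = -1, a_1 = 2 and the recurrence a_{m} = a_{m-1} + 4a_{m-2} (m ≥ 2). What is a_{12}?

8254

The ordinary generating function has denominator 1 - x - 4x^2.
Iterating the recurrence: a_0,…,a_{12} = -1, 2, -2, 6, -2, 22, 14, 102, 158, 566, 1198, 3462, 8254.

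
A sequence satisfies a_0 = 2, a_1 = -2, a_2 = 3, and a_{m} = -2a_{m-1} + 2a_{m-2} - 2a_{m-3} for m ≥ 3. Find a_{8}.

2756

The ordinary generating function has denominator 1 + 2t - 2t^2 + 2t^3.
Iterating the recurrence: a_0,…,a_{8} = 2, -2, 3, -14, 38, -110, 324, -944, 2756.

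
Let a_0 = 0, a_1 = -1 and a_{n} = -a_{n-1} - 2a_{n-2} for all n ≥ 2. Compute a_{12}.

45

The ordinary generating function has denominator 1 + q + 2q^2.
Iterating the recurrence: a_0,…,a_{12} = 0, -1, 1, 1, -3, 1, 5, -7, -3, 17, -11, -23, 45.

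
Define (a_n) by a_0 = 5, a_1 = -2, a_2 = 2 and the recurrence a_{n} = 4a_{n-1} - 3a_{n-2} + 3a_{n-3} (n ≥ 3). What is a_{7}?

3767

The ordinary generating function has denominator 1 - 4t + 3t^2 - 3t^3.
Iterating the recurrence: a_0,…,a_{7} = 5, -2, 2, 29, 104, 335, 1115, 3767.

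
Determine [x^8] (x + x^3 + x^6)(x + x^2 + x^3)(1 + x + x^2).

3

(x + x^3 + x^6) has coefficients 0,1,0,1,0,0,1 for degrees 0…6.
(x + x^2 + x^3) has coefficients 0,1,1,1,0,0,0,0,0 for degrees 0…8.
Finally multiplying by (1 + x + x^2), the product of all factors after the first has coefficients 0,1,2,3,2,1,0,0,0 for degrees 0…8.
[x^8] = 1·0 + 1·1 + 1·2 = 3.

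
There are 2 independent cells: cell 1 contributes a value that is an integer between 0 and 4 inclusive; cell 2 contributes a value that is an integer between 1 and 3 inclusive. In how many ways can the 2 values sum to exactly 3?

The generating function for the choices is (1 + t + t^2 + t^3 + t^4)·(t + t^2 + t^3); the count is [t^3].
(1 + t + t^2 + t^3 + t^4) has coefficients 1,1,1,1 for degrees 0…3.
(t + t^2 + t^3) has coefficients 0,1,1,1 for degrees 0…3.
[t^3] = 1·1 + 1·1 + 1·1 + 1·0 = 3.

3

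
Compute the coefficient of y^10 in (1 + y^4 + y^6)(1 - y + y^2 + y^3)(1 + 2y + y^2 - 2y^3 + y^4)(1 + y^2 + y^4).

11

(1 + y^4 + y^6) has coefficients 1,0,0,0,1,0,1 for degrees 0…6.
(1 - y + y^2 + y^3) has coefficients 1,-1,1,1,0,0,0,0,0,0,0 for degrees 0…10.
Multiplying by (1 + 2y + y^2 - 2y^3 + y^4) gives running coefficients 1,1,0,0,6,-2,-1,1,0,0,0 for degrees 0…10.
Finally multiplying by (1 + y^2 + y^4), the product of all factors after the first has coefficients 1,1,1,1,7,-1,5,-1,5,-1,-1 for degrees 0…10.
[y^10] = 1·(-1) + 1·5 + 1·7 = 11.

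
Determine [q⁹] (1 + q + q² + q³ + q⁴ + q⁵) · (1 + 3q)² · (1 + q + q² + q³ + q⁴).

40

(1 + q + q² + q³ + q⁴ + q⁵) has coefficients 1,1,1,1,1,1 for degrees 0…5.
(1 + 3q)² has coefficients 1,6,9,0,0,0,0,0,0,0 for degrees 0…9.
Finally multiplying by (1 + q + q² + q³ + q⁴), the product of all factors after the first has coefficients 1,7,16,16,16,15,9,0,0,0 for degrees 0…9.
[q⁹] = 1·0 + 1·0 + 1·0 + 1·9 + 1·15 + 1·16 = 40.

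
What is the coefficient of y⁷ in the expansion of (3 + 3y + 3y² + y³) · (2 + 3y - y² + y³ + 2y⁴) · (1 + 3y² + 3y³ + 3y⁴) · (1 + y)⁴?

(3 + 3y + 3y² + y³) has coefficients 3,3,3,1 for degrees 0…3.
(2 + 3y - y² + y³ + 2y⁴) has coefficients 2,3,-1,1,2,0,0,0 for degrees 0…7.
Multiplying by (1 + 3y² + 3y³ + 3y⁴) gives running coefficients 2,3,5,16,14,9,6,9 for degrees 0…7.
Finally multiplying by (1 + y)⁴, the product of all factors after the first has coefficients 2,11,29,62,122,184,195,159 for degrees 0…7.
[y⁷] = 3·159 + 3·195 + 3·184 + 1·122 = 1736.

1736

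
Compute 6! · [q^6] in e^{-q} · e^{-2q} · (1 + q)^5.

The EGF product rule gives c_6 = Σ_{k_1+k_2+k_3=6} C(6; k_1,k_2,k_3) · ∏ g_i(k_i), where e^{-q} gives (-1)^k; e^{-2q} gives (-2)^k; (1+q)^5 gives the falling factorial (5)_k.
g_1(k) for k = 0…6: 1, -1, 1, -1, 1, -1, 1.
g_2(k) for k = 0…6: 1, -2, 4, -8, 16, -32, 64.
g_3(k) for k = 0…6: 1, 5, 20, 60, 120, 120, 0.
First combine the last two factors: h(k) = Σ_j C(k,j)·g_2(j)·g_3(k−j) for k = 0…6: 1, 3, 4, -8, -24, 88, 64.
c_6 = Σ_k C(6,k)·g_1(k)·h(6−k) = 1·1·64 + 6·(-1)·88 + 15·1·(-24) + 20·(-1)·(-8) + 15·1·4 + 6·(-1)·3 + 1·1·1 = 64 − 528 − 360 + 160 + 60 − 18 + 1 = -621.

-621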